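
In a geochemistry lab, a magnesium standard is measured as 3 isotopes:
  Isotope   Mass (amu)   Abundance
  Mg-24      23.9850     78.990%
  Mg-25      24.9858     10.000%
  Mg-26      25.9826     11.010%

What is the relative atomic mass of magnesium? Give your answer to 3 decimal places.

Average mass = Σ (abundance × isotope mass) = 0.78990 × 23.9850 + 0.10000 × 24.9858 + 0.11010 × 25.9826
= 18.94575 + 2.49858 + 2.86068 = 24.30501 amu

24.305 amu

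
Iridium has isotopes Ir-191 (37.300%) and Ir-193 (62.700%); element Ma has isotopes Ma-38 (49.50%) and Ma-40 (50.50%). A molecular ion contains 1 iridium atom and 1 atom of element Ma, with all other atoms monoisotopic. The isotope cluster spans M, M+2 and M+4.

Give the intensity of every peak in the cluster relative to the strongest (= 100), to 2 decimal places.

37.02 : 100.00 : 63.49

Iridium pattern (n=1): 0.3730 : 0.6270
Element Ma pattern (n=1): 0.4950 : 0.5050
Convolve the two distributions (both contribute in 2-u steps):
  M: 0.3730×0.4950 = 0.184635
  M+2: 0.3730×0.5050 + 0.6270×0.4950 = 0.498730
  M+4: 0.6270×0.5050 = 0.316635
Scale to base peak (0.498730) = 100: 37.02 : 100.00 : 63.49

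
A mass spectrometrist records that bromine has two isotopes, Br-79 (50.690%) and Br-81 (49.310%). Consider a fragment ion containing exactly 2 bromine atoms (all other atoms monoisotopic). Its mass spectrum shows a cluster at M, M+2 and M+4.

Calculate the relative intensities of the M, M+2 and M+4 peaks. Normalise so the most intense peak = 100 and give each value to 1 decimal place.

51.4 : 100.0 : 48.6

The 2 Br atoms are independent, so intensities follow the terms of (0.50690 + 0.49310)^2.
P(M) = 0.50690^2 = 0.256948
P(M+2) = 2 × 0.50690^1 × 0.49310^1 = 0.499905
P(M+4) = 0.49310^2 = 0.243148
The M+2 peak is largest (0.499905); scaling to 100 gives 51.4 : 100.0 : 48.6.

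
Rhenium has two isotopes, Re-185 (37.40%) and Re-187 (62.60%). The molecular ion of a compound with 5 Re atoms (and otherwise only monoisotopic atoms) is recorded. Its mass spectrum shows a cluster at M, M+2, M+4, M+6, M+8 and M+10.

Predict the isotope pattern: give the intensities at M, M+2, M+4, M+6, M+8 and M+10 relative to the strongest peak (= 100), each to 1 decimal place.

2.1 : 17.8 : 59.7 : 100.0 : 83.7 : 28.0

Each Re atom is independently Re-185 (p = 0.3740) or Re-187 (q = 0.6260); the cluster is the binomial expansion (p + q)^5.
P(M) = 0.3740^5 = 0.007317
P(M+2) = 5 × 0.3740^4 × 0.6260^1 = 0.061239
P(M+4) = 10 × 0.3740^3 × 0.6260^2 = 0.205005
P(M+6) = 10 × 0.3740^2 × 0.6260^3 = 0.343136
P(M+8) = 5 × 0.3740^1 × 0.6260^4 = 0.287170
P(M+10) = 0.6260^5 = 0.096133
The M+6 peak is largest (0.343136); scaling to 100 gives 2.1 : 17.8 : 59.7 : 100.0 : 83.7 : 28.0.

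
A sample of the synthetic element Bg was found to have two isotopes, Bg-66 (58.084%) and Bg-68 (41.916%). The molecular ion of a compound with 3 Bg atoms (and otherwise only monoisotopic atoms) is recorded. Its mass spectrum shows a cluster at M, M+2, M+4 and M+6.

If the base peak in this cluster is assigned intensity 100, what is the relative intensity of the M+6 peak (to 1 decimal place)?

(0.58084 + 0.41916)^3 gives M 0.1960, M+2 0.4242, M+4 0.3062, M+6 0.0736; the largest is M+2.
P(M+2) = C(3,1) × 0.58084^2 × 0.41916^1 = 3 × 0.33737511 × 0.41916 = 0.424242 (base)
P(M+6) = C(3,3) × 0.58084^0 × 0.41916^3 = 1 × 1.0000 × 0.07364436 = 0.073644
Relative intensity = 0.073644 / 0.424242 × 100 = 17.4

17.4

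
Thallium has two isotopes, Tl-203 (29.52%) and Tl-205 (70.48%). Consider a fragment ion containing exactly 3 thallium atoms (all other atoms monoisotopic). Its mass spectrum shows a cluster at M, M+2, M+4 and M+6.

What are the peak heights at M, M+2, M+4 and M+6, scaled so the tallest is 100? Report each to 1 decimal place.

Each Tl atom is independently Tl-203 (p = 0.2952) or Tl-205 (q = 0.7048); the cluster is the binomial expansion (p + q)^3.
P(M) = 0.2952^3 = 0.025725
P(M+2) = 3 × 0.2952^2 × 0.7048^1 = 0.184255
P(M+4) = 3 × 0.2952^1 × 0.7048^2 = 0.439916
P(M+6) = 0.7048^3 = 0.350104
The M+4 peak is largest (0.439916); scaling to 100 gives 5.8 : 41.9 : 100.0 : 79.6.

5.8 : 41.9 : 100.0 : 79.6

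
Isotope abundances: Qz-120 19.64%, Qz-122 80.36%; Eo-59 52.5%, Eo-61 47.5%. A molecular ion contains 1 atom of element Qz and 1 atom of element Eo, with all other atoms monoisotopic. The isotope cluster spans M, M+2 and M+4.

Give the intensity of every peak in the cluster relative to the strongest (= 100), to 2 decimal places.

20.01 : 100.00 : 74.09

Element Qz pattern (n=1): 0.1964 : 0.8036
Element Eo pattern (n=1): 0.5250 : 0.4750
Convolve the two distributions (both contribute in 2-u steps):
  M: 0.1964×0.5250 = 0.103110
  M+2: 0.1964×0.4750 + 0.8036×0.5250 = 0.515180
  M+4: 0.8036×0.4750 = 0.381710
Scale to base peak (0.515180) = 100: 20.01 : 100.00 : 74.09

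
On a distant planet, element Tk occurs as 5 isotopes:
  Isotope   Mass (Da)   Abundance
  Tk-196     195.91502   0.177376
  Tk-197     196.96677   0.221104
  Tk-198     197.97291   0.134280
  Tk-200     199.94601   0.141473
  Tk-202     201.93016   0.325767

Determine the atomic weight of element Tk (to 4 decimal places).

Weight each isotope mass by its fractional abundance: 0.177376 × 195.91502 + 0.221104 × 196.96677 + 0.134280 × 197.97291 + 0.141473 × 199.94601 + 0.325767 × 201.93016
= 34.750623 + 43.550141 + 26.583802 + 28.286962 + 65.782182 = 198.953710 Da

198.9537 Da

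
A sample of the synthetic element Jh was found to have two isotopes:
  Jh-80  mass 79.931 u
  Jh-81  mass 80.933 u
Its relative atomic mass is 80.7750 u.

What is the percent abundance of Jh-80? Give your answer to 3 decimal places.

15.768%

Writing the weighted mean with unknown fraction x of Jh-80:
79.931·x + 80.933·(1 − x) = 80.7750
(79.931 − 80.933)·x = 80.7750 − 80.933
x = -0.1580 / -1.002 = 0.15768 → 15.768% Jh-80, 84.232% Jh-81.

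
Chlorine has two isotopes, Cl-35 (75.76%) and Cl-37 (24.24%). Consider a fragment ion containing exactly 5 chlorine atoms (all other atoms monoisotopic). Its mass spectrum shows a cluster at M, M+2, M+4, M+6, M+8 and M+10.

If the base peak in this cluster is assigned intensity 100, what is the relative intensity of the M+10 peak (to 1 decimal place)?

0.2

Binomial terms of (0.7576 + 0.2424)^5: M 0.2496, M+2 0.3993, M+4 0.2555, M+6 0.0817, M+8 0.0131, M+10 0.0008 → M+2 is the base peak.
P(M+2) = C(5,1) × 0.7576^4 × 0.2424^1 = 5 × 0.32942751 × 0.2424 = 0.399266 (base)
P(M+10) = C(5,5) × 0.7576^0 × 0.2424^5 = 1 × 1.0000 × 0.00083688 = 0.000837
Relative intensity = 0.000837 / 0.399266 × 100 = 0.2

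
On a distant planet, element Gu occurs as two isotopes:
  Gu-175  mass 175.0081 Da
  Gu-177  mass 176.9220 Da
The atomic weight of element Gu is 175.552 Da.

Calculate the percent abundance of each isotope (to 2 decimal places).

With x = fraction of Gu-175 (so Gu-177 is 1 − x):
175.0081·x + 176.9220·(1 − x) = 175.552
(175.0081 − 176.9220)·x = 175.552 − 176.9220
x = -1.3700 / -1.9139 = 0.71582 → 71.58% Gu-175, 28.42% Gu-177.

Gu-175: 71.58%, Gu-177: 28.42%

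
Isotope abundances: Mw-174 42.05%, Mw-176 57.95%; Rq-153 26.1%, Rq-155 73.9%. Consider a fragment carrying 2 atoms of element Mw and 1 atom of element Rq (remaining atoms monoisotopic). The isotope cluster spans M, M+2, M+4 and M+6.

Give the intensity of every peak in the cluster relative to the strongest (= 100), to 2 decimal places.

10.31 : 57.59 : 100.00 : 55.42

Element Mw pattern (n=2): 0.17682025 : 0.4873595 : 0.33582025
Element Rq pattern (n=1): 0.2610 : 0.7390
Convolve the two distributions (both contribute in 2-u steps):
  M: 0.17682025×0.2610 = 0.046150
  M+2: 0.17682025×0.7390 + 0.4873595×0.2610 = 0.257871
  M+4: 0.4873595×0.7390 + 0.33582025×0.2610 = 0.447808
  M+6: 0.33582025×0.7390 = 0.248171
Scale to base peak (0.447808) = 100: 10.31 : 57.59 : 100.00 : 55.42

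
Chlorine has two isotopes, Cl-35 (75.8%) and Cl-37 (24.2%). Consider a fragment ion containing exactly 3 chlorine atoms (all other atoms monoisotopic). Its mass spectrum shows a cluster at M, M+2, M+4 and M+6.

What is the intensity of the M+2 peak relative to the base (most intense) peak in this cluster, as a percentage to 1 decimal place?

95.8%

(0.758 + 0.242)^3 gives M 0.4355, M+2 0.4171, M+4 0.1332, M+6 0.0142; the largest is M.
P(M) = C(3,0) × 0.758^3 × 0.242^0 = 1 × 0.43551951 × 1.0000 = 0.435520 (base)
P(M+2) = C(3,1) × 0.758^2 × 0.242^1 = 3 × 0.574564 × 0.2420 = 0.417133
Relative intensity = 0.417133 / 0.435520 × 100 = 95.8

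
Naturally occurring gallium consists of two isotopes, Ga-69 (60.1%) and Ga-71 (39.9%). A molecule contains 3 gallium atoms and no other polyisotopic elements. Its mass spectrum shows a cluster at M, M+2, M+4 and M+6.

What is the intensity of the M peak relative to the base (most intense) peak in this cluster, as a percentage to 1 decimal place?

50.2%

(0.601 + 0.399)^3 gives M 0.2171, M+2 0.4324, M+4 0.2870, M+6 0.0635; the largest is M+2.
P(M+2) = C(3,1) × 0.601^2 × 0.399^1 = 3 × 0.361201 × 0.3990 = 0.432358 (base)
P(M) = C(3,0) × 0.601^3 × 0.399^0 = 1 × 0.2170818 × 1.0000 = 0.217082
Relative intensity = 0.217082 / 0.432358 × 100 = 50.2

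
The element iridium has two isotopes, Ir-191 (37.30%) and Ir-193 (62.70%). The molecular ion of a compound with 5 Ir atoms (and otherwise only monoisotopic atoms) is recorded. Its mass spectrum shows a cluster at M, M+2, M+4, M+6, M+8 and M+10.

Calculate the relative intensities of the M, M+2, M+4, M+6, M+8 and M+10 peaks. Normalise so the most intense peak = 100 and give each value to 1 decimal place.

Expanding (0.3730 + 0.6270)^5:
P(M) = 0.3730^5 = 0.007220
P(M+2) = 5 × 0.3730^4 × 0.6270^1 = 0.060684
P(M+4) = 10 × 0.3730^3 × 0.6270^2 = 0.204015
P(M+6) = 10 × 0.3730^2 × 0.6270^3 = 0.342942
P(M+8) = 5 × 0.3730^1 × 0.6270^4 = 0.288237
P(M+10) = 0.6270^5 = 0.096903
The M+6 peak is largest (0.342942); scaling to 100 gives 2.1 : 17.7 : 59.5 : 100.0 : 84.0 : 28.3.

2.1 : 17.7 : 59.5 : 100.0 : 84.0 : 28.3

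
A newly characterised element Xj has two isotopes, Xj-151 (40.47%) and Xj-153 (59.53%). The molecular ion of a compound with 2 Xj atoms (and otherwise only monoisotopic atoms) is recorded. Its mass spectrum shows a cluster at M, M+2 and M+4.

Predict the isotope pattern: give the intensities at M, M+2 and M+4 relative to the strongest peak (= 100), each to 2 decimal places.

Expanding (0.4047 + 0.5953)^2:
P(M) = 0.4047^2 = 0.163782
P(M+2) = 2 × 0.4047^1 × 0.5953^1 = 0.481836
P(M+4) = 0.5953^2 = 0.354382
The M+2 peak is largest (0.481836); scaling to 100 gives 33.99 : 100.00 : 73.55.

33.99 : 100.00 : 73.55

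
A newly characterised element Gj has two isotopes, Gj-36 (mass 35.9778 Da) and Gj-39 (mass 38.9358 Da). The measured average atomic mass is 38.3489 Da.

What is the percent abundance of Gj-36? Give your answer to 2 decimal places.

19.84%

With x = fraction of Gj-36 (so Gj-39 is 1 − x):
35.9778·x + 38.9358·(1 − x) = 38.3489
(35.9778 − 38.9358)·x = 38.3489 − 38.9358
x = -0.5869 / -2.9580 = 0.19841 → 19.84% Gj-36, 80.16% Gj-39.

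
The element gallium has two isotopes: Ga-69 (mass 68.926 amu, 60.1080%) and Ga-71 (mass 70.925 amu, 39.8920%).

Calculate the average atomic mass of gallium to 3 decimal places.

The abundance-weighted mean is 0.601080 × 68.926 + 0.398920 × 70.925
= 41.4300 + 28.2934 = 69.7234 amu

69.723 amu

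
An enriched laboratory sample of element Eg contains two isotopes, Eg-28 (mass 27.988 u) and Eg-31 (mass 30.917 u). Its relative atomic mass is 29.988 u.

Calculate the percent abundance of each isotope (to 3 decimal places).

Let x be the fractional abundance of Eg-28; then Eg-31 has abundance 1 − x.
27.988·x + 30.917·(1 − x) = 29.988
(27.988 − 30.917)·x = 29.988 − 30.917
x = -0.929 / -2.929 = 0.31717 → 31.717% Eg-28, 68.283% Eg-31.

Eg-28: 31.717%, Eg-31: 68.283%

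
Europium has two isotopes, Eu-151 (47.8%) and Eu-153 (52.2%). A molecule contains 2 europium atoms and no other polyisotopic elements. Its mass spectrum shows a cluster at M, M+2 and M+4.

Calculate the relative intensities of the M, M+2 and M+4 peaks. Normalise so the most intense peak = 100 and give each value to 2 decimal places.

45.79 : 100.00 : 54.60

The 2 Eu atoms are independent, so intensities follow the terms of (0.478 + 0.522)^2.
P(M) = 0.478^2 = 0.228484
P(M+2) = 2 × 0.478^1 × 0.522^1 = 0.499032
P(M+4) = 0.522^2 = 0.272484
The M+2 peak is largest (0.499032); scaling to 100 gives 45.79 : 100.00 : 54.60.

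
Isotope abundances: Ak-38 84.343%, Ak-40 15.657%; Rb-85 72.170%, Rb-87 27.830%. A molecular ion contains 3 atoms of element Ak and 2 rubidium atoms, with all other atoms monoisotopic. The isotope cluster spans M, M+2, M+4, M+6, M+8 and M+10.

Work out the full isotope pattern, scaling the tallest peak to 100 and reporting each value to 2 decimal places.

75.29 : 100.00 : 51.32 : 12.72 : 1.53 : 0.07

Element Ak pattern (n=3): 0.59999431 : 0.33413956 : 0.06202795 : 0.00383818
Rubidium pattern (n=2): 0.52085089 : 0.40169822 : 0.07745089
Convolve the two distributions (both contribute in 2-u steps):
  M: 0.59999431×0.52085089 = 0.312508
  M+2: 0.59999431×0.40169822 + 0.33413956×0.52085089 = 0.415054
  M+4: 0.59999431×0.07745089 + 0.33413956×0.40169822 + 0.06202795×0.52085089 = 0.213001
  M+6: 0.33413956×0.07745089 + 0.06202795×0.40169822 + 0.00383818×0.52085089 = 0.052795
  M+8: 0.06202795×0.07745089 + 0.00383818×0.40169822 = 0.006346
  M+10: 0.00383818×0.07745089 = 0.000297
Scale to base peak (0.415054) = 100: 75.29 : 100.00 : 51.32 : 12.72 : 1.53 : 0.07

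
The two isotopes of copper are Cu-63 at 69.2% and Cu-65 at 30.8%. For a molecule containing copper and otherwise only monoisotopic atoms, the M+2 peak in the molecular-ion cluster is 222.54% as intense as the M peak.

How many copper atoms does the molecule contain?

5

For n independent Cu atoms, I(M+2)/I(M) = n · (abundance Cu-65) / (abundance Cu-63) = n · 0.308/0.692.
n = 2.2254 × 0.692/0.308 = 5.00 ≈ 5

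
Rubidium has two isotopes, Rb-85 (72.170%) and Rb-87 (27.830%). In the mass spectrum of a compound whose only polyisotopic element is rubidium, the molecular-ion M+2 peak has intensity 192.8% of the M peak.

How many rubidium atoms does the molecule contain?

For n independent Rb atoms, I(M+2)/I(M) = n · (abundance Rb-87) / (abundance Rb-85) = n · 0.27830/0.72170.
n = 1.928 × 0.72170/0.27830 = 5.00 ≈ 5

5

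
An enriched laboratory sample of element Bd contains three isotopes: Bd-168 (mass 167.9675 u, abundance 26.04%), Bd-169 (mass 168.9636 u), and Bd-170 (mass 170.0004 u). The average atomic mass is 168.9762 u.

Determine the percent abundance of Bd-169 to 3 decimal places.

Let x and y be the fractions of Bd-169 and Bd-170. Then x + y = 1 − 0.2604 = 0.7396 and 168.9636x + 170.0004y = 168.9762 − 0.2604×167.9675 = 125.237463.
Substituting: 168.9636x + 170.0004(0.7396 − x) = 125.237463
(168.9636 − 170.0004)x = -0.49483284  ⇒  x = 0.47727, y = 0.26233
Bd-169: 47.727%, Bd-170: 26.233%.

47.727%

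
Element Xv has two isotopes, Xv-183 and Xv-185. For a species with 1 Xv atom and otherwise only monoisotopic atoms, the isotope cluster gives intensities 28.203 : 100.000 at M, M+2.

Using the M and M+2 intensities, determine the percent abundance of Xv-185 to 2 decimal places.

78.00%

If p is the fraction of Xv that is Xv-183, then I(M+2)/I(M) = [C(1,1)·p^0·(1−p)] / p^1 = 1·(1−p)/p = 100.000/28.203 = 3.5457
(1−p)/p = 3.5457/1 = 3.5457  ⇒  p = 1/(1 + 3.5457) = 0.2200
Xv-183: 22.00%, Xv-185: 78.00%.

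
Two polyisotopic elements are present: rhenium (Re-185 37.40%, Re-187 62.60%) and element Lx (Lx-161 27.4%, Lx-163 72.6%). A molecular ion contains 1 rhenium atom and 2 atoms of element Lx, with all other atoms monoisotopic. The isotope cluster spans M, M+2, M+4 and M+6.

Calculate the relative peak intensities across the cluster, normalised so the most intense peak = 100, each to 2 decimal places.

6.29 : 43.88 : 100.00 : 73.95

Rhenium pattern (n=1): 0.3740 : 0.6260
Element Lx pattern (n=2): 0.075076 : 0.397848 : 0.527076
Convolve the two distributions (both contribute in 2-u steps):
  M: 0.3740×0.075076 = 0.028078
  M+2: 0.3740×0.397848 + 0.6260×0.075076 = 0.195793
  M+4: 0.3740×0.527076 + 0.6260×0.397848 = 0.446179
  M+6: 0.6260×0.527076 = 0.329950
Scale to base peak (0.446179) = 100: 6.29 : 43.88 : 100.00 : 73.95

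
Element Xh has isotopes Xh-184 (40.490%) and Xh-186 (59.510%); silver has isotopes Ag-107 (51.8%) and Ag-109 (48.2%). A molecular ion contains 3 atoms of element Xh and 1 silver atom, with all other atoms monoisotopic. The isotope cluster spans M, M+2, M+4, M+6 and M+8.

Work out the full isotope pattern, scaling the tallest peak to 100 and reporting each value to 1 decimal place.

9.4 : 50.5 : 100.0 : 87.0 : 27.9

Element Xh pattern (n=3): 0.06638093 : 0.29268924 : 0.43017873 : 0.2107511
Silver pattern (n=1): 0.5180 : 0.4820
Convolve the two distributions (both contribute in 2-u steps):
  M: 0.06638093×0.5180 = 0.034385
  M+2: 0.06638093×0.4820 + 0.29268924×0.5180 = 0.183609
  M+4: 0.29268924×0.4820 + 0.43017873×0.5180 = 0.363909
  M+6: 0.43017873×0.4820 + 0.2107511×0.5180 = 0.316515
  M+8: 0.2107511×0.4820 = 0.101582
Scale to base peak (0.363909) = 100: 9.4 : 50.5 : 100.0 : 87.0 : 27.9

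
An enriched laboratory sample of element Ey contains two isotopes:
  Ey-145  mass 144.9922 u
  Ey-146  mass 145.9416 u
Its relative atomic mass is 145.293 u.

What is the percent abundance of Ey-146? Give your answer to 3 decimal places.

Let x be the fractional abundance of Ey-145; then Ey-146 has abundance 1 − x.
144.9922·x + 145.9416·(1 − x) = 145.293
(144.9922 − 145.9416)·x = 145.293 − 145.9416
x = -0.6486 / -0.9494 = 0.68317 → 68.317% Ey-145, 31.683% Ey-146.

31.683%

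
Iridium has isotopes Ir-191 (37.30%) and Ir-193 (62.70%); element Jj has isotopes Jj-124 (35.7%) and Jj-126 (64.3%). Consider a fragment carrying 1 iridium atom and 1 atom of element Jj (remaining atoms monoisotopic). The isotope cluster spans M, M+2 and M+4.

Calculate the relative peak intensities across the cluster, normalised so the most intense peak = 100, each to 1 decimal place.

28.7 : 100.0 : 86.9

Iridium pattern (n=1): 0.3730 : 0.6270
Element Jj pattern (n=1): 0.3570 : 0.6430
Convolve the two distributions (both contribute in 2-u steps):
  M: 0.3730×0.3570 = 0.133161
  M+2: 0.3730×0.6430 + 0.6270×0.3570 = 0.463678
  M+4: 0.6270×0.6430 = 0.403161
Scale to base peak (0.463678) = 100: 28.7 : 100.0 : 86.9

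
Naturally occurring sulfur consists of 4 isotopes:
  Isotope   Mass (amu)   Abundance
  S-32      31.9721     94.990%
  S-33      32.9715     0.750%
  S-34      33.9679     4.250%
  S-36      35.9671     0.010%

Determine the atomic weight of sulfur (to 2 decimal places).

Weight each isotope mass by its fractional abundance: 0.94990 × 31.9721 + 0.00750 × 32.9715 + 0.04250 × 33.9679 + 0.00010 × 35.9671
= 30.37030 + 0.24729 + 1.44364 + 0.00360 = 32.06483 amu

32.06 amu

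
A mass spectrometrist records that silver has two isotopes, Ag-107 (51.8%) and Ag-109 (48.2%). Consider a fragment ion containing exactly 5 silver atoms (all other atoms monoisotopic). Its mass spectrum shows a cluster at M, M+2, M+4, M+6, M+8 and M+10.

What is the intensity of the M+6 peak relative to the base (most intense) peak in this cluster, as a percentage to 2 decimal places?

(0.518 + 0.482)^5 gives M 0.0373, M+2 0.1735, M+4 0.3229, M+6 0.3005, M+8 0.1398, M+10 0.0260; the largest is M+4.
P(M+4) = C(5,2) × 0.518^3 × 0.482^2 = 10 × 0.13899183 × 0.232324 = 0.322911 (base)
P(M+6) = C(5,3) × 0.518^2 × 0.482^3 = 10 × 0.268324 × 0.11198017 = 0.300470
Relative intensity = 0.300470 / 0.322911 × 100 = 93.05

93.05%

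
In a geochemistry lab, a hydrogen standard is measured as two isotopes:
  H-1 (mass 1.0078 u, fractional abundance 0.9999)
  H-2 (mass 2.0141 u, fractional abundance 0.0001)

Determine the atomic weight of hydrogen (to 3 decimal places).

1.008 u

Weight each isotope mass by its fractional abundance: 0.9999 × 1.0078 + 0.0001 × 2.0141
= 1.00770 + 0.00020 = 1.00790 u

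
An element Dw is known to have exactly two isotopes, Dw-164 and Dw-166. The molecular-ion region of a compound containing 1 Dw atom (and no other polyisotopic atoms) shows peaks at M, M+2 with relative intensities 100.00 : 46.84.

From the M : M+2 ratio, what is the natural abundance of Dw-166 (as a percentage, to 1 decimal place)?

Let p = fractional abundance of Dw-164. I(M+2)/I(M) = [C(1,1)·p^0·(1−p)] / p^1 = 1·(1−p)/p = 46.84/100.00 = 0.4684
(1−p)/p = 0.4684/1 = 0.4684  ⇒  p = 1/(1 + 0.4684) = 0.6810
Dw-164: 68.1%, Dw-166: 31.9%.

31.9%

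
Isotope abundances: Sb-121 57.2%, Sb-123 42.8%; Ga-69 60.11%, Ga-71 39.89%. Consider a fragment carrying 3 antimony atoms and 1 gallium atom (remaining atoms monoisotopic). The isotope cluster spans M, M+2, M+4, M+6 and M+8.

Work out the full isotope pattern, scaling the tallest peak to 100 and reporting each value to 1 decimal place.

31.6 : 91.8 : 100.0 : 48.4 : 8.8

Antimony pattern (n=3): 0.18714925 : 0.42010426 : 0.31434374 : 0.07840275
Gallium pattern (n=1): 0.6011 : 0.3989
Convolve the two distributions (both contribute in 2-u steps):
  M: 0.18714925×0.6011 = 0.112495
  M+2: 0.18714925×0.3989 + 0.42010426×0.6011 = 0.327179
  M+4: 0.42010426×0.3989 + 0.31434374×0.6011 = 0.356532
  M+6: 0.31434374×0.3989 + 0.07840275×0.6011 = 0.172520
  M+8: 0.07840275×0.3989 = 0.031275
Scale to base peak (0.356532) = 100: 31.6 : 91.8 : 100.0 : 48.4 : 8.8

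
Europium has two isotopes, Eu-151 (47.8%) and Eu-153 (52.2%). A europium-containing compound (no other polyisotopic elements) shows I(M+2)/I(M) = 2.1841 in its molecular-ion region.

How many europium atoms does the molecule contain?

The M+2/M ratio from n Eu atoms is n · q/p = n · 0.522/0.478.
n = 2.1841 × 0.478/0.522 = 2.00 ≈ 2

2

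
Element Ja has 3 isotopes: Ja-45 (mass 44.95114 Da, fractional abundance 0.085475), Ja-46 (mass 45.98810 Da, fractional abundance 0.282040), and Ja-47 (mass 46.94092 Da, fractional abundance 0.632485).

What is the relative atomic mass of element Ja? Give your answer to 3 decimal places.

Weight each isotope mass by its fractional abundance: 0.085475 × 44.95114 + 0.282040 × 45.98810 + 0.632485 × 46.94092
= 3.842199 + 12.970484 + 29.689428 = 46.502111 Da

46.502 Da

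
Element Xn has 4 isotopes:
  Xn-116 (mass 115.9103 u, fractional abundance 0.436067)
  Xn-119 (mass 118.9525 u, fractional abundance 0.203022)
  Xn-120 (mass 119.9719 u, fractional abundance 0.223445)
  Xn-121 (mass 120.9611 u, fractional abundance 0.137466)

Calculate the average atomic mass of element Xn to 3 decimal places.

Average mass = Σ (abundance × isotope mass) = 0.436067 × 115.9103 + 0.203022 × 118.9525 + 0.223445 × 119.9719 + 0.137466 × 120.9611
= 50.54466 + 24.14997 + 26.80712 + 16.62804 = 118.12979 u

118.130 u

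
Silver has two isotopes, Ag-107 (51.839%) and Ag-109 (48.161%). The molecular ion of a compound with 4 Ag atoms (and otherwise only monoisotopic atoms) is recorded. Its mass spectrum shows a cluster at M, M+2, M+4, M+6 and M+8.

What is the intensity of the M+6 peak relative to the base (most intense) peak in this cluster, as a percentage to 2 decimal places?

61.94%

Binomial terms of (0.51839 + 0.48161)^4: M 0.0722, M+2 0.2684, M+4 0.3740, M+6 0.2316, M+8 0.0538 → M+4 is the base peak.
P(M+4) = C(4,2) × 0.51839^2 × 0.48161^2 = 6 × 0.26872819 × 0.23194819 = 0.373986 (base)
P(M+6) = C(4,3) × 0.51839^1 × 0.48161^3 = 4 × 0.51839 × 0.11170857 = 0.231634
Relative intensity = 0.231634 / 0.373986 × 100 = 61.94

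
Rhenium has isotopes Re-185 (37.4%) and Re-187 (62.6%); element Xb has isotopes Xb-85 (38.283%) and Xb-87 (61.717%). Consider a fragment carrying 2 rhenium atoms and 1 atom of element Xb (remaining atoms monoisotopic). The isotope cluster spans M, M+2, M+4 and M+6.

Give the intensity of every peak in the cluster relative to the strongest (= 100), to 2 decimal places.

12.20 : 60.50 : 100.00 : 55.09

Rhenium pattern (n=2): 0.139876 : 0.468248 : 0.391876
Element Xb pattern (n=1): 0.38283 : 0.61717
Convolve the two distributions (both contribute in 2-u steps):
  M: 0.139876×0.38283 = 0.053549
  M+2: 0.139876×0.61717 + 0.468248×0.38283 = 0.265587
  M+4: 0.468248×0.61717 + 0.391876×0.38283 = 0.439011
  M+6: 0.391876×0.61717 = 0.241854
Scale to base peak (0.439011) = 100: 12.20 : 60.50 : 100.00 : 55.09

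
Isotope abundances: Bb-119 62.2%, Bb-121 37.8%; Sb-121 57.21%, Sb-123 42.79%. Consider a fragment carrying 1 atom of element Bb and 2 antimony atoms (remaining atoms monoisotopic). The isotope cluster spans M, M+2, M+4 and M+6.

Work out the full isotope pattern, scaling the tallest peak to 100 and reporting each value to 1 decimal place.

47.5 : 100.0 : 69.8 : 16.2

Element Bb pattern (n=1): 0.6220 : 0.3780
Antimony pattern (n=2): 0.32729841 : 0.48960318 : 0.18309841
Convolve the two distributions (both contribute in 2-u steps):
  M: 0.6220×0.32729841 = 0.203580
  M+2: 0.6220×0.48960318 + 0.3780×0.32729841 = 0.428252
  M+4: 0.6220×0.18309841 + 0.3780×0.48960318 = 0.298957
  M+6: 0.3780×0.18309841 = 0.069211
Scale to base peak (0.428252) = 100: 47.5 : 100.0 : 69.8 : 16.2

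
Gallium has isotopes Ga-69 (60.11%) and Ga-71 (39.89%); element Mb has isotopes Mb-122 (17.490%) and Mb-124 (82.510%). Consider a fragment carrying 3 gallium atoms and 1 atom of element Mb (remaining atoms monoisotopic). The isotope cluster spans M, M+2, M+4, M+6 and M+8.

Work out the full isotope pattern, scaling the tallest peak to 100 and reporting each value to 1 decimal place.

Gallium pattern (n=3): 0.21719018 : 0.43239309 : 0.28694328 : 0.06347345
Element Mb pattern (n=1): 0.1749 : 0.8251
Convolve the two distributions (both contribute in 2-u steps):
  M: 0.21719018×0.1749 = 0.037987
  M+2: 0.21719018×0.8251 + 0.43239309×0.1749 = 0.254829
  M+4: 0.43239309×0.8251 + 0.28694328×0.1749 = 0.406954
  M+6: 0.28694328×0.8251 + 0.06347345×0.1749 = 0.247858
  M+8: 0.06347345×0.8251 = 0.052372
Scale to base peak (0.406954) = 100: 9.3 : 62.6 : 100.0 : 60.9 : 12.9

9.3 : 62.6 : 100.0 : 60.9 : 12.9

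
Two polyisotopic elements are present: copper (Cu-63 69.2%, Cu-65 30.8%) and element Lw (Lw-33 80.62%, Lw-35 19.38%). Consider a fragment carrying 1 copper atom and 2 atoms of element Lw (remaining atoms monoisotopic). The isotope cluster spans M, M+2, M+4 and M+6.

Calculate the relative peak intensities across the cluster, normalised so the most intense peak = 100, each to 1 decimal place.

Copper pattern (n=1): 0.6920 : 0.3080
Element Lw pattern (n=2): 0.64995844 : 0.31248312 : 0.03755844
Convolve the two distributions (both contribute in 2-u steps):
  M: 0.6920×0.64995844 = 0.449771
  M+2: 0.6920×0.31248312 + 0.3080×0.64995844 = 0.416426
  M+4: 0.6920×0.03755844 + 0.3080×0.31248312 = 0.122235
  M+6: 0.3080×0.03755844 = 0.011568
Scale to base peak (0.449771) = 100: 100.0 : 92.6 : 27.2 : 2.6

100.0 : 92.6 : 27.2 : 2.6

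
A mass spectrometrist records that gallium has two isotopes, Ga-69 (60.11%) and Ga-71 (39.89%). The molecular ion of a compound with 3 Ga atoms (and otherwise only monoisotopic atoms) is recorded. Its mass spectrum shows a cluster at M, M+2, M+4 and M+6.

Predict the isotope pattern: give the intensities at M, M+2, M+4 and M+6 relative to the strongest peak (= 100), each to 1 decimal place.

50.2 : 100.0 : 66.4 : 14.7

Each Ga atom is independently Ga-69 (p = 0.6011) or Ga-71 (q = 0.3989); the cluster is the binomial expansion (p + q)^3.
P(M) = 0.6011^3 = 0.217190
P(M+2) = 3 × 0.6011^2 × 0.3989^1 = 0.432393
P(M+4) = 3 × 0.6011^1 × 0.3989^2 = 0.286943
P(M+6) = 0.3989^3 = 0.063473
The M+2 peak is largest (0.432393); scaling to 100 gives 50.2 : 100.0 : 66.4 : 14.7.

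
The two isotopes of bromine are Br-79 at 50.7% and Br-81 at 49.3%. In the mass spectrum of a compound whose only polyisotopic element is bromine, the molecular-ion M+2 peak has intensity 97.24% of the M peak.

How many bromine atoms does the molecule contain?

1

The M+2/M ratio from n Br atoms is n · q/p = n · 0.493/0.507.
n = 0.9724 × 0.507/0.493 = 1.00 ≈ 1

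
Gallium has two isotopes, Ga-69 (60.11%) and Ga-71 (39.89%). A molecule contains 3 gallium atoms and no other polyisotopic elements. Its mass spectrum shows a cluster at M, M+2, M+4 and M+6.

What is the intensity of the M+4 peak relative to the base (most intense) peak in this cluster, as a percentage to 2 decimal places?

Binomial terms of (0.6011 + 0.3989)^3: M 0.2172, M+2 0.4324, M+4 0.2869, M+6 0.0635 → M+2 is the base peak.
P(M+2) = C(3,1) × 0.6011^2 × 0.3989^1 = 3 × 0.36132121 × 0.3989 = 0.432393 (base)
P(M+4) = C(3,2) × 0.6011^1 × 0.3989^2 = 3 × 0.6011 × 0.15912121 = 0.286943
Relative intensity = 0.286943 / 0.432393 × 100 = 66.36

66.36%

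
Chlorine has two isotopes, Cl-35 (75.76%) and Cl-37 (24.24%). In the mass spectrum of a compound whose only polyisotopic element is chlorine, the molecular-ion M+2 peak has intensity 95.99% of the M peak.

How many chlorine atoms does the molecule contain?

3

The M+2/M ratio from n Cl atoms is n · q/p = n · 0.2424/0.7576.
n = 0.9599 × 0.7576/0.2424 = 3.00 ≈ 3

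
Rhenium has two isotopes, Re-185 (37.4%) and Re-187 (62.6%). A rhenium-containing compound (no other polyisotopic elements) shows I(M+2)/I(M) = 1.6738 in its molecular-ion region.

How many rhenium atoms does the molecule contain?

1

For n independent Re atoms, I(M+2)/I(M) = n · (abundance Re-187) / (abundance Re-185) = n · 0.626/0.374.
n = 1.6738 × 0.374/0.626 = 1.00 ≈ 1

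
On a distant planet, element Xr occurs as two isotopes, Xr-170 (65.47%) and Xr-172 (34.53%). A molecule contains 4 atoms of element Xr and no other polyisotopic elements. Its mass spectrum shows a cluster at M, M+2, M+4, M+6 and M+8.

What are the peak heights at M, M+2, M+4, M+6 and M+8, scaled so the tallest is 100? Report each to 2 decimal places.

47.40 : 100.00 : 79.11 : 27.82 : 3.67

Expanding (0.6547 + 0.3453)^4:
P(M) = 0.6547^4 = 0.183725
P(M+2) = 4 × 0.6547^3 × 0.3453^1 = 0.387600
P(M+4) = 6 × 0.6547^2 × 0.3453^2 = 0.306640
P(M+6) = 4 × 0.6547^1 × 0.3453^3 = 0.107818
P(M+8) = 0.3453^4 = 0.014216
The M+2 peak is largest (0.387600); scaling to 100 gives 47.40 : 100.00 : 79.11 : 27.82 : 3.67.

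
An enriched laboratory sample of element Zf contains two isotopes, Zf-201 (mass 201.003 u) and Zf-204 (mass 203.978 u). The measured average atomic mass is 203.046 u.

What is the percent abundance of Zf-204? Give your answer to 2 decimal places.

Writing the weighted mean with unknown fraction x of Zf-201:
201.003·x + 203.978·(1 − x) = 203.046
(201.003 − 203.978)·x = 203.046 − 203.978
x = -0.932 / -2.975 = 0.31328 → 31.33% Zf-201, 68.67% Zf-204.

68.67%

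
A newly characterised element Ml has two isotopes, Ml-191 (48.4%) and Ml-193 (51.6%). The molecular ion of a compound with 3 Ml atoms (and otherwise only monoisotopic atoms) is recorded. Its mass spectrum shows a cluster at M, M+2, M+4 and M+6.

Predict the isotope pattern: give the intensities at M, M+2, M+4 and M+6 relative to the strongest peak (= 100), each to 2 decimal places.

The 3 Ml atoms are independent, so intensities follow the terms of (0.484 + 0.516)^3.
P(M) = 0.484^3 = 0.113380
P(M+2) = 3 × 0.484^2 × 0.516^1 = 0.362628
P(M+4) = 3 × 0.484^1 × 0.516^2 = 0.386604
P(M+6) = 0.516^3 = 0.137388
The M+4 peak is largest (0.386604); scaling to 100 gives 29.33 : 93.80 : 100.00 : 35.54.

29.33 : 93.80 : 100.00 : 35.54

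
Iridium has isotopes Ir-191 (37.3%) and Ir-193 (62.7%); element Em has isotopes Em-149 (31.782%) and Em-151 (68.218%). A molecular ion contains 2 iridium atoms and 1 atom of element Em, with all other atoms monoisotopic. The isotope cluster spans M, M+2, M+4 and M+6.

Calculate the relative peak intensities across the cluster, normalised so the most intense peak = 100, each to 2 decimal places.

9.96 : 54.85 : 100.00 : 60.40

Iridium pattern (n=2): 0.139129 : 0.467742 : 0.393129
Element Em pattern (n=1): 0.31782 : 0.68218
Convolve the two distributions (both contribute in 2-u steps):
  M: 0.139129×0.31782 = 0.044218
  M+2: 0.139129×0.68218 + 0.467742×0.31782 = 0.243569
  M+4: 0.467742×0.68218 + 0.393129×0.31782 = 0.444028
  M+6: 0.393129×0.68218 = 0.268185
Scale to base peak (0.444028) = 100: 9.96 : 54.85 : 100.00 : 60.40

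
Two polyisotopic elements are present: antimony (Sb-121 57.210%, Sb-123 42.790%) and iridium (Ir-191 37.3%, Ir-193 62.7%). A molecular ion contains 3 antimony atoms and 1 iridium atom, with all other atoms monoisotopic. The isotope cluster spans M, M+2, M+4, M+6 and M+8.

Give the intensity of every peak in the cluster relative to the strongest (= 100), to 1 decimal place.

Antimony pattern (n=3): 0.18724742 : 0.42015297 : 0.3142518 : 0.07834781
Iridium pattern (n=1): 0.3730 : 0.6270
Convolve the two distributions (both contribute in 2-u steps):
  M: 0.18724742×0.3730 = 0.069843
  M+2: 0.18724742×0.6270 + 0.42015297×0.3730 = 0.274121
  M+4: 0.42015297×0.6270 + 0.3142518×0.3730 = 0.380652
  M+6: 0.3142518×0.6270 + 0.07834781×0.3730 = 0.226260
  M+8: 0.07834781×0.6270 = 0.049124
Scale to base peak (0.380652) = 100: 18.3 : 72.0 : 100.0 : 59.4 : 12.9

18.3 : 72.0 : 100.0 : 59.4 : 12.9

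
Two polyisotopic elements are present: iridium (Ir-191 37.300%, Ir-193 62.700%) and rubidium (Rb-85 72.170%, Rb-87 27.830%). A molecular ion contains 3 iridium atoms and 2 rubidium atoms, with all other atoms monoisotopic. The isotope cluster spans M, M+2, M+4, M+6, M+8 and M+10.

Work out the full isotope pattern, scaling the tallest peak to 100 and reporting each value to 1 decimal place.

Iridium pattern (n=3): 0.05189512 : 0.26170165 : 0.43991135 : 0.24649188
Rubidium pattern (n=2): 0.52085089 : 0.40169822 : 0.07745089
Convolve the two distributions (both contribute in 2-u steps):
  M: 0.05189512×0.52085089 = 0.027030
  M+2: 0.05189512×0.40169822 + 0.26170165×0.52085089 = 0.157154
  M+4: 0.05189512×0.07745089 + 0.26170165×0.40169822 + 0.43991135×0.52085089 = 0.338273
  M+6: 0.26170165×0.07745089 + 0.43991135×0.40169822 + 0.24649188×0.52085089 = 0.325366
  M+8: 0.43991135×0.07745089 + 0.24649188×0.40169822 = 0.133087
  M+10: 0.24649188×0.07745089 = 0.019091
Scale to base peak (0.338273) = 100: 8.0 : 46.5 : 100.0 : 96.2 : 39.3 : 5.6

8.0 : 46.5 : 100.0 : 96.2 : 39.3 : 5.6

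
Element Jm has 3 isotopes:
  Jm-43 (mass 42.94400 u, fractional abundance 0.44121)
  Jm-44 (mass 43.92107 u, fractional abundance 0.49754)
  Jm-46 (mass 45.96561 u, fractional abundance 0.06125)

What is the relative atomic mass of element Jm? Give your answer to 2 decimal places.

43.62 u

Weight each isotope mass by its fractional abundance: 0.44121 × 42.94400 + 0.49754 × 43.92107 + 0.06125 × 45.96561
= 18.947322 + 21.852489 + 2.815394 = 43.615205 u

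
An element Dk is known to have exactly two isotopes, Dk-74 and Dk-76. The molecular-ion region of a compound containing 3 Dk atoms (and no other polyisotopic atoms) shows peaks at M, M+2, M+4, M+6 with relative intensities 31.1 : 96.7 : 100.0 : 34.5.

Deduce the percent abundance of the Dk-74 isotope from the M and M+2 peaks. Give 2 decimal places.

Write p for the Dk-74 fraction. I(M+2)/I(M) = [C(3,1)·p^2·(1−p)] / p^3 = 3·(1−p)/p = 96.7/31.1 = 3.1093
(1−p)/p = 3.1093/3 = 1.0364  ⇒  p = 1/(1 + 1.0364) = 0.4911
Dk-74: 49.11%, Dk-76: 50.89%.

49.11%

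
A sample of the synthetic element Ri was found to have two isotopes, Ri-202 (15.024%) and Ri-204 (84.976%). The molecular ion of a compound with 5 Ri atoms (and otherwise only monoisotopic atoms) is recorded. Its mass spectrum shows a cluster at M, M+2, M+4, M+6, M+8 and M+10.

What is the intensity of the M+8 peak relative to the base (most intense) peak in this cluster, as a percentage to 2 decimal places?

(0.15024 + 0.84976)^5 gives M 0.0001, M+2 0.0022, M+4 0.0245, M+6 0.1385, M+8 0.3917, M+10 0.4431; the largest is M+10.
P(M+10) = C(5,5) × 0.15024^0 × 0.84976^5 = 1 × 1.0000 × 0.44307926 = 0.443079 (base)
P(M+8) = C(5,4) × 0.15024^1 × 0.84976^4 = 5 × 0.15024 × 0.52141694 = 0.391688
Relative intensity = 0.391688 / 0.443079 × 100 = 88.40

88.40%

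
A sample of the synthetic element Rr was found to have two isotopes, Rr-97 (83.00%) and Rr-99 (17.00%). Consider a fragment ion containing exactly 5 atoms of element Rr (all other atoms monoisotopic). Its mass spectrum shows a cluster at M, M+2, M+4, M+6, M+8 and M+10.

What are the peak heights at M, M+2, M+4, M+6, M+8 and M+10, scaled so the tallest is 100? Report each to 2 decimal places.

97.65 : 100.00 : 40.96 : 8.39 : 0.86 : 0.04

Each Rr atom is independently Rr-97 (p = 0.8300) or Rr-99 (q = 0.1700); the cluster is the binomial expansion (p + q)^5.
P(M) = 0.8300^5 = 0.393904
P(M+2) = 5 × 0.8300^4 × 0.1700^1 = 0.403396
P(M+4) = 10 × 0.8300^3 × 0.1700^2 = 0.165246
P(M+6) = 10 × 0.8300^2 × 0.1700^3 = 0.033846
P(M+8) = 5 × 0.8300^1 × 0.1700^4 = 0.003466
P(M+10) = 0.1700^5 = 0.000142
The M+2 peak is largest (0.403396); scaling to 100 gives 97.65 : 100.00 : 40.96 : 8.39 : 0.86 : 0.04.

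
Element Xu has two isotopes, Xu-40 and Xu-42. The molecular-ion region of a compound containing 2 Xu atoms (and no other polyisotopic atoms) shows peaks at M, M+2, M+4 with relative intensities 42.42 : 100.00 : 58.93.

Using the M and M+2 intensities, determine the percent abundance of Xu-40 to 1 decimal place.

45.9%

If p is the fraction of Xu that is Xu-40, then I(M+2)/I(M) = [C(2,1)·p^1·(1−p)] / p^2 = 2·(1−p)/p = 100.00/42.42 = 2.3574
(1−p)/p = 2.3574/2 = 1.1787  ⇒  p = 1/(1 + 1.1787) = 0.4590
Xu-40: 45.9%, Xu-42: 54.1%.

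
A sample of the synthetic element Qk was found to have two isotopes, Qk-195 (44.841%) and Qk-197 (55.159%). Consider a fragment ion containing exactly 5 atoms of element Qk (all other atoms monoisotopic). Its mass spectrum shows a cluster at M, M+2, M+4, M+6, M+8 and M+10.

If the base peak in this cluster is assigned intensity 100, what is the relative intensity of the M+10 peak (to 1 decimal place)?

15.1

(0.44841 + 0.55159)^5 gives M 0.0181, M+2 0.1115, M+4 0.2743, M+6 0.3374, M+8 0.2075, M+10 0.0511; the largest is M+6.
P(M+6) = C(5,3) × 0.44841^2 × 0.55159^3 = 10 × 0.20107153 × 0.1678221 = 0.337442 (base)
P(M+10) = C(5,5) × 0.44841^0 × 0.55159^5 = 1 × 1.0000 × 0.05106013 = 0.051060
Relative intensity = 0.051060 / 0.337442 × 100 = 15.1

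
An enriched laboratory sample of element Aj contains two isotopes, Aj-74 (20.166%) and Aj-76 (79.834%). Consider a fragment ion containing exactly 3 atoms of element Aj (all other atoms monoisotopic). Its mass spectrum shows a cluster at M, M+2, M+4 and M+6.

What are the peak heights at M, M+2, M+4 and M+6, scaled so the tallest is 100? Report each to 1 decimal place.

Expanding (0.20166 + 0.79834)^3:
P(M) = 0.20166^3 = 0.008201
P(M+2) = 3 × 0.20166^2 × 0.79834^1 = 0.097398
P(M+4) = 3 × 0.20166^1 × 0.79834^2 = 0.385582
P(M+6) = 0.79834^3 = 0.508819
The M+6 peak is largest (0.508819); scaling to 100 gives 1.6 : 19.1 : 75.8 : 100.0.

1.6 : 19.1 : 75.8 : 100.0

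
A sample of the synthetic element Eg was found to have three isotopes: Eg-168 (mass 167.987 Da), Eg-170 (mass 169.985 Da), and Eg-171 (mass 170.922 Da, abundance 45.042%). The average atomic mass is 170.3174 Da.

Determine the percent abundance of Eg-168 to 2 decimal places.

Let x and y be the fractions of Eg-168 and Eg-170. Then x + y = 1 − 0.45042 = 0.54958 and 167.987x + 169.985y = 170.3174 − 0.45042×170.922 = 93.33071276.
Substituting: 167.987x + 169.985(0.54958 − x) = 93.33071276
(167.987 − 169.985)x = -0.08964354  ⇒  x = 0.04487, y = 0.50471
Eg-168: 4.49%, Eg-170: 50.47%.

4.49%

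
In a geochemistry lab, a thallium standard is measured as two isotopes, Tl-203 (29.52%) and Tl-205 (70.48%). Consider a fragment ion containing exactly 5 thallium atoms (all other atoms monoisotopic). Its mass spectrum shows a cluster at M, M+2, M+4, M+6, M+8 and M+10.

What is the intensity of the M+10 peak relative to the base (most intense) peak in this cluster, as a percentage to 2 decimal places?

Binomial terms of (0.2952 + 0.7048)^5: M 0.0022, M+2 0.0268, M+4 0.1278, M+6 0.3051, M+8 0.3642, M+10 0.1739 → M+8 is the base peak.
P(M+8) = C(5,4) × 0.2952^1 × 0.7048^4 = 5 × 0.2952 × 0.24675365 = 0.364208 (base)
P(M+10) = C(5,5) × 0.2952^0 × 0.7048^5 = 1 × 1.0000 × 0.17391197 = 0.173912
Relative intensity = 0.173912 / 0.364208 × 100 = 47.75

47.75%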